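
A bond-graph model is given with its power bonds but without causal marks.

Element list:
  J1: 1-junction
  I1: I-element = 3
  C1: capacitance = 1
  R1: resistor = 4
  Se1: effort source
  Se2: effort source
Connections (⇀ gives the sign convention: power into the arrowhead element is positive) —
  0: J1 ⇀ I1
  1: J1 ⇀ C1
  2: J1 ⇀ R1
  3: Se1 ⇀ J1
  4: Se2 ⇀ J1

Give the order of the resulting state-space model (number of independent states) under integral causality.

2  (C1, I1 all integral)

b3 stroke→J1  (Se1 (Se) sets effort on bond)
b4 stroke→J1  (Se2: effort source, stroke at far end)
b0 stroke→I1  (prefer integral on I1)
b1 stroke→J1  (J1: bond 0 brought flow, rest push out)
b2 stroke→J1  (J1: bond 0 brought flow, rest push out)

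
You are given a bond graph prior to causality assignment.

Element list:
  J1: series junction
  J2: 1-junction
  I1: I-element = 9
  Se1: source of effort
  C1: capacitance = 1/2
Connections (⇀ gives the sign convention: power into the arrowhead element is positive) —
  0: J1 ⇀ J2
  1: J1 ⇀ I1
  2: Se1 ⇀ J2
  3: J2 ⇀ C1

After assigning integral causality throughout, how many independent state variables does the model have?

2  (C1, I1 all integral)

bond 2 |J2  (source Se1 imposes e)
bond 1 |I1  (I1 outputs flow p/I1)
bond 0 |J1  (J1 flow already set via bond 1)
bond 3 |J2  (common-f at J2 fixed by 0)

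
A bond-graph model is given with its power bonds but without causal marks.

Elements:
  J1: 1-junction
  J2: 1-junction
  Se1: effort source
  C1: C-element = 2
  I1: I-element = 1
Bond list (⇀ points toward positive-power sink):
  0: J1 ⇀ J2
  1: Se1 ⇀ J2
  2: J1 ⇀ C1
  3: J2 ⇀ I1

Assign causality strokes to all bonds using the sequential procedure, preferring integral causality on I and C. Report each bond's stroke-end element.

b1 |J2  (Se1 (Se) sets effort on bond)
b2 |J1  (C1: C, integral causality)
b0 |J2  (only one flow-in slot at J1)
b3 |I1  (only one flow-in slot at J2)

bond 0 stroke→J2
bond 1 stroke→J2
bond 2 stroke→J1
bond 3 stroke→I1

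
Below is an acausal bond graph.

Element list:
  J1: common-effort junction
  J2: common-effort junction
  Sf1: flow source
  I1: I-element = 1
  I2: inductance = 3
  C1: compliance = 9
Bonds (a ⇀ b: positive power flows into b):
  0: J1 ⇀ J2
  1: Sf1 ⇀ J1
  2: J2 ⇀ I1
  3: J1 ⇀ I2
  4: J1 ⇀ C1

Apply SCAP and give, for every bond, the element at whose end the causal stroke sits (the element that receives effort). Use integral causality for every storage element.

b0 |J2
b1 |Sf1
b2 |I1
b3 |I2
b4 |J1

#1 stroke→Sf1  (Sf1 (Sf) sets flow on bond)
#2 stroke→I1  (I1 outputs flow p/I1)
#0 stroke→J2  (J2 needs exactly one e-in)
#3 stroke→I2  (I2 integral (f out))
#4 stroke→J1  (J1 needs exactly one e-in)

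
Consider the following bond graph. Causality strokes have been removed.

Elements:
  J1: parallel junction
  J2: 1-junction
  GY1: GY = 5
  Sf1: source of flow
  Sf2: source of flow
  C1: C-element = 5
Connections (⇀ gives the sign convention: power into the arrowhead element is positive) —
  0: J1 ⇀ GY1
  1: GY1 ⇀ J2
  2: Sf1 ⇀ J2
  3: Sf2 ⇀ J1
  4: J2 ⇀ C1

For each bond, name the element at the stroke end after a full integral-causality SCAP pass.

β2 stroke→Sf1  (Sf1: flow source, stroke at near end)
β3 stroke→Sf2  (Sf2 fixes flow; stroke at Sf2)
β0 stroke→J1  (J1: last free bond brings effort in)
β1 stroke→J2  (J2 flow already set via bond 2)
β4 stroke→J2  (J2: bond 2 brought flow, rest push out)

β0 →J1
β1 →J2
β2 →Sf1
β3 →Sf2
β4 →J2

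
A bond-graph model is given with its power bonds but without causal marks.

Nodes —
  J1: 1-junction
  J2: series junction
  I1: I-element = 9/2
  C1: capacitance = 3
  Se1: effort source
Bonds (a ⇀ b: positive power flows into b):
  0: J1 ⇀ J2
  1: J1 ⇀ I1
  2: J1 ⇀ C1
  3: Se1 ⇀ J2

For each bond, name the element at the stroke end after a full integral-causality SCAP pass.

#3 stroke at J2  (Se1 fixes effort; stroke away)
#0 stroke at J1  (J2: last free bond brings flow in)
#1 stroke at I1  (prefer integral on I1)
#2 stroke at J1  (1-jn J1 has f-setter on 1)

b0 |J1
b1 |I1
b2 |J1
b3 |J2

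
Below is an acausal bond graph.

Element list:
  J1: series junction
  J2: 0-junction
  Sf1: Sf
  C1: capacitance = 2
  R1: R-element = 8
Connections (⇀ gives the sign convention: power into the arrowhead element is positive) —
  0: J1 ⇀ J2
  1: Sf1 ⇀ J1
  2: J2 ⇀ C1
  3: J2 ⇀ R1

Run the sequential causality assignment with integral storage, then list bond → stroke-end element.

b0 stroke at J1
b1 stroke at Sf1
b2 stroke at J2
b3 stroke at R1

b1 →Sf1  (Sf1 (Sf) sets flow on bond)
b0 →J1  (J1: bond 1 brought flow, rest push out)
b2 →J2  (C1: C, integral causality)
b3 →R1  (J2 effort already set via bond 2)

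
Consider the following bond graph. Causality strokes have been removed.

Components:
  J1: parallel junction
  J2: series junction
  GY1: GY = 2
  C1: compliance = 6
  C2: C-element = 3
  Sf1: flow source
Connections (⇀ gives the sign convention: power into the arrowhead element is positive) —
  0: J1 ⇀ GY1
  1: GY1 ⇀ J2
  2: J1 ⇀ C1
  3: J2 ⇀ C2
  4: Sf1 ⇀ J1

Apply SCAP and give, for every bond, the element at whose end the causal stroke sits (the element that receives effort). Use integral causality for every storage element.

b4 →Sf1  (source Sf1 imposes f)
b2 →J1  (C1: C, integral causality)
b0 →GY1  (0-jn J1 has e-setter on 2)
b1 →GY1  (through GY1, causality inverts; strokes same side of GY1)
b3 →J2  (1-jn J2 has f-setter on 1)

β0 stroke→GY1
β1 stroke→GY1
β2 stroke→J1
β3 stroke→J2
β4 stroke→Sf1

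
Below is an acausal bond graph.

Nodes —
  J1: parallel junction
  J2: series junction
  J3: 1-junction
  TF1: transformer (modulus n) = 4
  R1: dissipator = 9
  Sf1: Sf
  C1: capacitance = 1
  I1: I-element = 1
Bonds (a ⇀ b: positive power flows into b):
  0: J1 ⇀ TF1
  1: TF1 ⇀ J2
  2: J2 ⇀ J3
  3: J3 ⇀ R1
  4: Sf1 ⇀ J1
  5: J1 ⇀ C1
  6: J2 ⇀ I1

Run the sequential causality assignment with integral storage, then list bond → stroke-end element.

#4 stroke at Sf1  (Sf1 fixes flow; stroke at Sf1)
#5 stroke at J1  (prefer integral on C1)
#0 stroke at TF1  (common-e at J1 fixed by 5)
#1 stroke at J2  (TF1: transformer flips bond 0)
#6 stroke at I1  (I1 integral (f out))
#2 stroke at J2  (common-f at J2 fixed by 6)
#3 stroke at J3  (1-jn J3 has f-setter on 2)

bond 0 stroke at TF1
bond 1 stroke at J2
bond 2 stroke at J2
bond 3 stroke at J3
bond 4 stroke at Sf1
bond 5 stroke at J1
bond 6 stroke at I1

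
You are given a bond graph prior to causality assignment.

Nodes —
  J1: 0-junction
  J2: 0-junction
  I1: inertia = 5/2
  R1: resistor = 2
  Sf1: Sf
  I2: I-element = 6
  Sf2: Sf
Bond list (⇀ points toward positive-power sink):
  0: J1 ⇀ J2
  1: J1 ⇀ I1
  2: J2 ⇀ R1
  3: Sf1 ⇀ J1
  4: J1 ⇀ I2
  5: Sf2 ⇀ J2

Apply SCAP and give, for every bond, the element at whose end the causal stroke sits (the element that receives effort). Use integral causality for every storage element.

#0 →J1
#1 →I1
#2 →J2
#3 →Sf1
#4 →I2
#5 →Sf2

#3 stroke at Sf1  (Sf1 fixes flow; stroke at Sf1)
#5 stroke at Sf2  (source Sf2 imposes f)
#1 stroke at I1  (I1 outputs flow p/I1)
#4 stroke at I2  (I2 outputs flow p/I2)
#0 stroke at J1  (J1 needs exactly one e-in)
#2 stroke at J2  (J2: last free bond brings effort in)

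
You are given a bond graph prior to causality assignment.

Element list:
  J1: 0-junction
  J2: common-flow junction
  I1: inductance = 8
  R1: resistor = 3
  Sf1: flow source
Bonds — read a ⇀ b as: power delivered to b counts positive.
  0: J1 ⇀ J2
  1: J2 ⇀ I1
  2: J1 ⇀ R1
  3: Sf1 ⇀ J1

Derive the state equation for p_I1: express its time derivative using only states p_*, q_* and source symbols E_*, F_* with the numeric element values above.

dp_I1/dt = 3*F_Sf1 - 3*p_I1/8

b3 |Sf1  (Sf1 fixes flow; stroke at Sf1)
b1 |I1  (I1 outputs flow p/I1)
b0 |J2  (common-f at J2 fixed by 1)
b2 |J1  (only one effort-in slot at J1)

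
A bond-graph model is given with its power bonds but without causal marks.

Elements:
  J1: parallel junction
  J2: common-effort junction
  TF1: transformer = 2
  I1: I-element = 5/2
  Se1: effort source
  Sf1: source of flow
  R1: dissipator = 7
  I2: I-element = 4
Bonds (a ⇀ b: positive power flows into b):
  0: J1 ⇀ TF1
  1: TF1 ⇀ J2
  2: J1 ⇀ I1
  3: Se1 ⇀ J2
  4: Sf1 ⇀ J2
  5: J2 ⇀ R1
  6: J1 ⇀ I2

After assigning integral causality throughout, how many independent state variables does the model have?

2  (I1, I2 all integral)

#3 stroke at J2  (Se1 fixes effort; stroke away)
#4 stroke at Sf1  (Sf1 fixes flow; stroke at Sf1)
#1 stroke at TF1  (J2: bond 3 brought effort, rest push out)
#5 stroke at R1  (common-e at J2 fixed by 3)
#0 stroke at J1  (TF1: transformer flips bond 1)
#2 stroke at I1  (common-e at J1 fixed by 0)
#6 stroke at I2  (common-e at J1 fixed by 0)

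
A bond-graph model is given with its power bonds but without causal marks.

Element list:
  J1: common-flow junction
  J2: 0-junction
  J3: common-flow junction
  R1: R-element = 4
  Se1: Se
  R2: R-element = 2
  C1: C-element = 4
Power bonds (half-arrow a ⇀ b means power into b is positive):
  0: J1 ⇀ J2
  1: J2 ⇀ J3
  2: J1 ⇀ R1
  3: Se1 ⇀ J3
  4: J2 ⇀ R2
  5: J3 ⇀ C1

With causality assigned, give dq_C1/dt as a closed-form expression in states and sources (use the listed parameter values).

bond 3 stroke at J3  (Se1 (Se) sets effort on bond)
bond 5 stroke at J3  (prefer integral on C1)
bond 1 stroke at J2  (J3: last free bond brings flow in)
bond 0 stroke at J1  (J2 effort already set via bond 1)
bond 4 stroke at R2  (J2 effort already set via bond 1)
bond 2 stroke at R1  (J1 needs exactly one f-in)

dq_C1/dt = 3*E_Se1/4 - 3*q_C1/16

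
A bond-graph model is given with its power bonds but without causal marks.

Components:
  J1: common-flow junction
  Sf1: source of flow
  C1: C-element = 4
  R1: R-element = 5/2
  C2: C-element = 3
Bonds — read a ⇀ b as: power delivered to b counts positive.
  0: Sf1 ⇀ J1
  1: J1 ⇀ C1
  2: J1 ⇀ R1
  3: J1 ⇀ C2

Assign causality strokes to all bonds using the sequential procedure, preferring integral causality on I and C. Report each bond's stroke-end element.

β0 |Sf1
β1 |J1
β2 |J1
β3 |J1

β0 →Sf1  (Sf1 fixes flow; stroke at Sf1)
β1 →J1  (common-f at J1 fixed by 0)
β2 →J1  (common-f at J1 fixed by 0)
β3 →J1  (common-f at J1 fixed by 0)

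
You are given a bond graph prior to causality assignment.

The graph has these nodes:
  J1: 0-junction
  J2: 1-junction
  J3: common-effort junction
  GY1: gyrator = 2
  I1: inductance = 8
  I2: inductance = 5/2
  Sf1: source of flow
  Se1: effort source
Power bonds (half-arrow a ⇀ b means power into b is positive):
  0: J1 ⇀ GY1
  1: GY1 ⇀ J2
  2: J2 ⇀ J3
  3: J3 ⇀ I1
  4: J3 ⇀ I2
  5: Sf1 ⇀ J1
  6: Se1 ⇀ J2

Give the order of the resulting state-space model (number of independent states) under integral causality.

#5 →Sf1  (Sf1 (Sf) sets flow on bond)
#6 →J2  (Se1 fixes effort; stroke away)
#0 →J1  (J1 needs exactly one e-in)
#1 →J2  (through GY1, causality inverts; strokes same side of GY1)
#2 →J3  (closing 1-jn rule on J2)
#3 →I1  (J3 effort already set via bond 2)
#4 →I2  (0-jn J3 has e-setter on 2)

2  (I1, I2 all integral)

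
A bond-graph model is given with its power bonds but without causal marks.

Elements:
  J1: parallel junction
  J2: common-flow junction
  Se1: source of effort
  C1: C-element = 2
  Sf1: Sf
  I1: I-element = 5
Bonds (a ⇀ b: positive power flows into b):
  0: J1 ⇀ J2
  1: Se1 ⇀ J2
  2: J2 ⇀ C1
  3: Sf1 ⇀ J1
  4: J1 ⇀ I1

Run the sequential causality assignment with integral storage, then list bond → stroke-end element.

β1 |J2  (Se1: effort source, stroke at far end)
β3 |Sf1  (source Sf1 imposes f)
β2 |J2  (C1: C, integral causality)
β0 |J1  (J2 needs exactly one f-in)
β4 |I1  (J1 effort already set via bond 0)

#0 →J1
#1 →J2
#2 →J2
#3 →Sf1
#4 →I1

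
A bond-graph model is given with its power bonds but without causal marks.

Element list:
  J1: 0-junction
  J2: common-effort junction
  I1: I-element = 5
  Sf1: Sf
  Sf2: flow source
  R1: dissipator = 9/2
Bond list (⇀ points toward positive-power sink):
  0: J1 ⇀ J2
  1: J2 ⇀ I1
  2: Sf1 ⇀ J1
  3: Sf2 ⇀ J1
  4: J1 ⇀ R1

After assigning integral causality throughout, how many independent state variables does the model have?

#2 |Sf1  (source Sf1 imposes f)
#3 |Sf2  (Sf2: flow source, stroke at near end)
#1 |I1  (I1 integral (f out))
#0 |J2  (J2: last free bond brings effort in)
#4 |J1  (J1 needs exactly one e-in)

1  (I1 all integral)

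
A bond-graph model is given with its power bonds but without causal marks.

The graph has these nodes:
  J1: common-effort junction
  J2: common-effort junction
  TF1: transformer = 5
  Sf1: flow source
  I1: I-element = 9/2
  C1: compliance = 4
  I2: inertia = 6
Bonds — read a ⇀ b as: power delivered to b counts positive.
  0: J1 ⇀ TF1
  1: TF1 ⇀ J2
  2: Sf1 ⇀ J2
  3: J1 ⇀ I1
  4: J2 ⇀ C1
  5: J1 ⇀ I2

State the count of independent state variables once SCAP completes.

3  (C1, I1, I2 all integral)

#2 stroke→Sf1  (Sf1 (Sf) sets flow on bond)
#3 stroke→I1  (I1 outputs flow p/I1)
#4 stroke→J2  (C1 outputs effort q/C1)
#1 stroke→TF1  (common-e at J2 fixed by 4)
#0 stroke→J1  (TF1: transformer flips bond 1)
#5 stroke→I2  (common-e at J1 fixed by 0)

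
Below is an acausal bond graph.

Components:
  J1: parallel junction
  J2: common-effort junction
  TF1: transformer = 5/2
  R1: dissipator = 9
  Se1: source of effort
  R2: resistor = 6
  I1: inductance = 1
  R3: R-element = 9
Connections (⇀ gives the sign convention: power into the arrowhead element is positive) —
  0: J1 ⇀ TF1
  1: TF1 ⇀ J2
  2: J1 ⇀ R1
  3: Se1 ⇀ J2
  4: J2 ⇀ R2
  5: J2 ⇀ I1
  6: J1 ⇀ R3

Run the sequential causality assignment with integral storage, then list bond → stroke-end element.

bond 0 stroke→J1
bond 1 stroke→TF1
bond 2 stroke→R1
bond 3 stroke→J2
bond 4 stroke→R2
bond 5 stroke→I1
bond 6 stroke→R3

#3 |J2  (Se1: effort source, stroke at far end)
#1 |TF1  (common-e at J2 fixed by 3)
#4 |R2  (common-e at J2 fixed by 3)
#5 |I1  (common-e at J2 fixed by 3)
#0 |J1  (TF1 one-in-one-out from 1)
#2 |R1  (0-jn J1 has e-setter on 0)
#6 |R3  (J1 effort already set via bond 0)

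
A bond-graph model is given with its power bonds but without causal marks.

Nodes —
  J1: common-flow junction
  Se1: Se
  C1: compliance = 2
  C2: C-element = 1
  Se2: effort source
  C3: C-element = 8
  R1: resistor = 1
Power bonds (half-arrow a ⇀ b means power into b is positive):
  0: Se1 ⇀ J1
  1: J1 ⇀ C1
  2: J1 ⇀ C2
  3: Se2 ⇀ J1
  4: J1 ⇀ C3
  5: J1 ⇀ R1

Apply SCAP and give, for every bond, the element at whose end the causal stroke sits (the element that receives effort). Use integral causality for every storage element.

#0 →J1  (Se1 fixes effort; stroke away)
#3 →J1  (source Se2 imposes e)
#1 →J1  (prefer integral on C1)
#2 →J1  (C2 integral (e out))
#4 →J1  (C3 integral (e out))
#5 →R1  (only one flow-in slot at J1)

β0 |J1
β1 |J1
β2 |J1
β3 |J1
β4 |J1
β5 |R1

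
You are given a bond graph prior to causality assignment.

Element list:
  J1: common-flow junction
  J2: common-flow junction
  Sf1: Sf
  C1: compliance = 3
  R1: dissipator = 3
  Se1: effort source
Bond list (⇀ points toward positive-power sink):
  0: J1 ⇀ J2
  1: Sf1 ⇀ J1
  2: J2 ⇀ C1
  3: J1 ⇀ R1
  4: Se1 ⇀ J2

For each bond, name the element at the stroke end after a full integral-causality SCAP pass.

bond 0 |J1
bond 1 |Sf1
bond 2 |J2
bond 3 |J1
bond 4 |J2

bond 1 |Sf1  (Sf1 fixes flow; stroke at Sf1)
bond 4 |J2  (Se1 fixes effort; stroke away)
bond 0 |J1  (J1 flow already set via bond 1)
bond 3 |J1  (common-f at J1 fixed by 1)
bond 2 |J2  (common-f at J2 fixed by 0)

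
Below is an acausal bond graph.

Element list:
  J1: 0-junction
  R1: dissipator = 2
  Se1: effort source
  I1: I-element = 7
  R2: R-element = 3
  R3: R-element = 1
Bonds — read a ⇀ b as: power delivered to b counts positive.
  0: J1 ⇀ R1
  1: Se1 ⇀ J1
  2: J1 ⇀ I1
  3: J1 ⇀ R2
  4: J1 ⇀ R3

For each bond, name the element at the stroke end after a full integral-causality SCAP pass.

b0 →R1
b1 →J1
b2 →I1
b3 →R2
b4 →R3

bond 1 →J1  (source Se1 imposes e)
bond 0 →R1  (J1: bond 1 brought effort, rest push out)
bond 2 →I1  (J1: bond 1 brought effort, rest push out)
bond 3 →R2  (J1 effort already set via bond 1)
bond 4 →R3  (0-jn J1 has e-setter on 1)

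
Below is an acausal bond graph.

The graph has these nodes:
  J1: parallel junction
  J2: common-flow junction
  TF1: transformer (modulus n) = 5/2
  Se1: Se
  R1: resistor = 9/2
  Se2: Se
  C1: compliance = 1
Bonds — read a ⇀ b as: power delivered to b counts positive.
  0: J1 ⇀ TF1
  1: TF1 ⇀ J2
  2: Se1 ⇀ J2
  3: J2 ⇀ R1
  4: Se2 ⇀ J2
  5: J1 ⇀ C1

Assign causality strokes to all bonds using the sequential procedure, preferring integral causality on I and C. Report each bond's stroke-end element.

bond 2 →J2  (Se1 fixes effort; stroke away)
bond 4 →J2  (Se2 (Se) sets effort on bond)
bond 5 →J1  (C1 outputs effort q/C1)
bond 0 →TF1  (J1: bond 5 brought effort, rest push out)
bond 1 →J2  (through TF1, causality passes straight; one stroke at TF1)
bond 3 →R1  (J2 needs exactly one f-in)

bond 0 stroke→TF1
bond 1 stroke→J2
bond 2 stroke→J2
bond 3 stroke→R1
bond 4 stroke→J2
bond 5 stroke→J1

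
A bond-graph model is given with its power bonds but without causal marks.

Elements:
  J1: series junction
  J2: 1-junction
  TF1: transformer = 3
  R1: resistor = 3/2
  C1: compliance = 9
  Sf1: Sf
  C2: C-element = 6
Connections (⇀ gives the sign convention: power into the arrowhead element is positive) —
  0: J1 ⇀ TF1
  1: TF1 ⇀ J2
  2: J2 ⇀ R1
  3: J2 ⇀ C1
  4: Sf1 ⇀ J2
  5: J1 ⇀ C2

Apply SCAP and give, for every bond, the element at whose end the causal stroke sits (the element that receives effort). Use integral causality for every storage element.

β4 stroke→Sf1  (Sf1 (Sf) sets flow on bond)
β1 stroke→J2  (J2: bond 4 brought flow, rest push out)
β2 stroke→J2  (J2: bond 4 brought flow, rest push out)
β3 stroke→J2  (1-jn J2 has f-setter on 4)
β0 stroke→TF1  (through TF1, causality passes straight; one stroke at TF1)
β5 stroke→J1  (common-f at J1 fixed by 0)

#0 →TF1
#1 →J2
#2 →J2
#3 →J2
#4 →Sf1
#5 →J1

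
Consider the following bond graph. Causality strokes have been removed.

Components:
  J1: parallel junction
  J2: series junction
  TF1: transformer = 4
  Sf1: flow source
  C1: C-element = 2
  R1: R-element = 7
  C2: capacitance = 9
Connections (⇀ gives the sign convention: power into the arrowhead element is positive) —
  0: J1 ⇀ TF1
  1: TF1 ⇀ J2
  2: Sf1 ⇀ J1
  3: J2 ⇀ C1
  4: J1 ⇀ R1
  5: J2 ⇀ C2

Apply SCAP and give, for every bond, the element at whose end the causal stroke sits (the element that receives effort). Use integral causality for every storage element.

β2 |Sf1  (Sf1 fixes flow; stroke at Sf1)
β3 |J2  (C1 outputs effort q/C1)
β5 |J2  (C2 outputs effort q/C2)
β1 |TF1  (only one flow-in slot at J2)
β0 |J1  (through TF1, causality passes straight; one stroke at TF1)
β4 |R1  (J1: bond 0 brought effort, rest push out)

b0 stroke→J1
b1 stroke→TF1
b2 stroke→Sf1
b3 stroke→J2
b4 stroke→R1
b5 stroke→J2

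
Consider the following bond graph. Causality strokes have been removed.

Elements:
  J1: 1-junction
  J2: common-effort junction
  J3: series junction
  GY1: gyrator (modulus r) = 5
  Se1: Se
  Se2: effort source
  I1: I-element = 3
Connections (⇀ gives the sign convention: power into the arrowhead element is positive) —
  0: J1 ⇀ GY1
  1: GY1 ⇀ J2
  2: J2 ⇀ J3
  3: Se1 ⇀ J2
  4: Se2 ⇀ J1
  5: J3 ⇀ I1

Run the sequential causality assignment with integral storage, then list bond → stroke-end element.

bond 3 stroke at J2  (source Se1 imposes e)
bond 4 stroke at J1  (Se2 (Se) sets effort on bond)
bond 0 stroke at GY1  (only one flow-in slot at J1)
bond 1 stroke at GY1  (J2: bond 3 brought effort, rest push out)
bond 2 stroke at J3  (0-jn J2 has e-setter on 3)
bond 5 stroke at I1  (J3: last free bond brings flow in)

b0 |GY1
b1 |GY1
b2 |J3
b3 |J2
b4 |J1
b5 |I1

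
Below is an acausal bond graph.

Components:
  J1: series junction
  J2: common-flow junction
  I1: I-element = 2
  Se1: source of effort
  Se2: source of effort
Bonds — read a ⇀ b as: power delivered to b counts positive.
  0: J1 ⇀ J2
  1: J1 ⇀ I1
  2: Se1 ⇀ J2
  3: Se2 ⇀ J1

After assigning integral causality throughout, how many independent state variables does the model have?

1  (I1 all integral)

b2 stroke→J2  (source Se1 imposes e)
b3 stroke→J1  (Se2 fixes effort; stroke away)
b0 stroke→J1  (J2 needs exactly one f-in)
b1 stroke→I1  (J1: last free bond brings flow in)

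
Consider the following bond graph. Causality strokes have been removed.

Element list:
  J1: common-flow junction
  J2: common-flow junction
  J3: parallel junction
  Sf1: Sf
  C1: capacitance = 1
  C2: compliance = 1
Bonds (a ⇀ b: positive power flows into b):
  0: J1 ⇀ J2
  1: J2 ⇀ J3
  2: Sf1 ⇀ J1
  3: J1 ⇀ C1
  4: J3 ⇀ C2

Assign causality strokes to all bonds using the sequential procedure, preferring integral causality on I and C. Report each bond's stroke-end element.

#2 →Sf1  (Sf1: flow source, stroke at near end)
#0 →J1  (common-f at J1 fixed by 2)
#3 →J1  (J1 flow already set via bond 2)
#1 →J2  (1-jn J2 has f-setter on 0)
#4 →J3  (J3: last free bond brings effort in)

β0 →J1
β1 →J2
β2 →Sf1
β3 →J1
β4 →J3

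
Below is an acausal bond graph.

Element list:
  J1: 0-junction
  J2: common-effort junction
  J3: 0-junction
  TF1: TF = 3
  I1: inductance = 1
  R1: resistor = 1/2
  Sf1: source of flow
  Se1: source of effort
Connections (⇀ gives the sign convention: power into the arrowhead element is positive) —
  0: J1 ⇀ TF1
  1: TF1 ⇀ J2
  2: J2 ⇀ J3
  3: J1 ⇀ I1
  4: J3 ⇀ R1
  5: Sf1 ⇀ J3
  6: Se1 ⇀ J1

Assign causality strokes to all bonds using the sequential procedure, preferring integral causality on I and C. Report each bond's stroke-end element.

#0 stroke→TF1
#1 stroke→J2
#2 stroke→J3
#3 stroke→I1
#4 stroke→R1
#5 stroke→Sf1
#6 stroke→J1

bond 5 stroke→Sf1  (Sf1 (Sf) sets flow on bond)
bond 6 stroke→J1  (Se1: effort source, stroke at far end)
bond 0 stroke→TF1  (J1: bond 6 brought effort, rest push out)
bond 3 stroke→I1  (0-jn J1 has e-setter on 6)
bond 1 stroke→J2  (TF TF1: opposite of bond 0)
bond 2 stroke→J3  (common-e at J2 fixed by 1)
bond 4 stroke→R1  (0-jn J3 has e-setter on 2)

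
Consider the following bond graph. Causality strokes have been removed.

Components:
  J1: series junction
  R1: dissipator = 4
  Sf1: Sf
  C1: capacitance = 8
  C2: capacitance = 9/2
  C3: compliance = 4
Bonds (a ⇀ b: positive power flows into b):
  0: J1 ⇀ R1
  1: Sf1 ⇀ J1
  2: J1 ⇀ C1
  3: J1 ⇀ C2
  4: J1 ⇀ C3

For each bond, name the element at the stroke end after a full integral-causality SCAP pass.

b0 →J1
b1 →Sf1
b2 →J1
b3 →J1
b4 →J1

b1 stroke→Sf1  (source Sf1 imposes f)
b0 stroke→J1  (common-f at J1 fixed by 1)
b2 stroke→J1  (J1: bond 1 brought flow, rest push out)
b3 stroke→J1  (common-f at J1 fixed by 1)
b4 stroke→J1  (common-f at J1 fixed by 1)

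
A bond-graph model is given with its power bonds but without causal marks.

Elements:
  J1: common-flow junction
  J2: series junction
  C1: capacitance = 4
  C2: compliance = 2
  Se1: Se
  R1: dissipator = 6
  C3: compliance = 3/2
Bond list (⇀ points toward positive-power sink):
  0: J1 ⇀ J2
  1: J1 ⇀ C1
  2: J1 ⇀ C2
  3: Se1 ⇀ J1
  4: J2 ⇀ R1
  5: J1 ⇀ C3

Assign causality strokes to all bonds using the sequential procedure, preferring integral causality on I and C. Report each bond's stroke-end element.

b3 |J1  (Se1: effort source, stroke at far end)
b1 |J1  (C1 outputs effort q/C1)
b2 |J1  (C2 integral (e out))
b5 |J1  (C3 integral (e out))
b0 |J2  (J1: last free bond brings flow in)
b4 |R1  (only one flow-in slot at J2)

#0 stroke→J2
#1 stroke→J1
#2 stroke→J1
#3 stroke→J1
#4 stroke→R1
#5 stroke→J1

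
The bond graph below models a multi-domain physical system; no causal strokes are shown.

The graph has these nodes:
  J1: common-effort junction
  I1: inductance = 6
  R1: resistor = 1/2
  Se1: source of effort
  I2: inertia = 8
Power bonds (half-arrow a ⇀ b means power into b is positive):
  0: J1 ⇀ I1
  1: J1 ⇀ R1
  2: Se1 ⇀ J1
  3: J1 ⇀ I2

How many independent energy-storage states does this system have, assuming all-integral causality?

#2 stroke→J1  (source Se1 imposes e)
#0 stroke→I1  (J1: bond 2 brought effort, rest push out)
#1 stroke→R1  (0-jn J1 has e-setter on 2)
#3 stroke→I2  (J1 effort already set via bond 2)

2  (I1, I2 all integral)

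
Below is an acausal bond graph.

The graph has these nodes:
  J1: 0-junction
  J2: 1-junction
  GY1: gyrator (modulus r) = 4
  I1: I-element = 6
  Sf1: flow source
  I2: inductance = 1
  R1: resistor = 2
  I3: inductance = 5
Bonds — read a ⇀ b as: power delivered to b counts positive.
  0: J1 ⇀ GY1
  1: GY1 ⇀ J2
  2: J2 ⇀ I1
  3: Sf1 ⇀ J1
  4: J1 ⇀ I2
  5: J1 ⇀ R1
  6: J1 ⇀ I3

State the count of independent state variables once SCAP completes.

3  (I1, I2, I3 all integral)

b3 |Sf1  (source Sf1 imposes f)
b2 |I1  (prefer integral on I1)
b1 |J2  (J2: bond 2 brought flow, rest push out)
b0 |J1  (GY1 both-in/both-out from 1)
b4 |I2  (J1 effort already set via bond 0)
b5 |R1  (0-jn J1 has e-setter on 0)
b6 |I3  (common-e at J1 fixed by 0)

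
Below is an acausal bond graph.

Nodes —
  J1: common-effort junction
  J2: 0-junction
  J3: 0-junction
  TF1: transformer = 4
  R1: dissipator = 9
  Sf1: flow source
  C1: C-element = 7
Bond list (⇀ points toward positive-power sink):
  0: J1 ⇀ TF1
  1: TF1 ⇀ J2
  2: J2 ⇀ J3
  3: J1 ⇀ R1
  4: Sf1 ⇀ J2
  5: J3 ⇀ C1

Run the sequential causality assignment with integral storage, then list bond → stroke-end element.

β4 →Sf1  (Sf1 (Sf) sets flow on bond)
β5 →J3  (prefer integral on C1)
β2 →J2  (J3 effort already set via bond 5)
β1 →TF1  (J2: bond 2 brought effort, rest push out)
β0 →J1  (TF1: transformer flips bond 1)
β3 →R1  (0-jn J1 has e-setter on 0)

bond 0 stroke→J1
bond 1 stroke→TF1
bond 2 stroke→J2
bond 3 stroke→R1
bond 4 stroke→Sf1
bond 5 stroke→J3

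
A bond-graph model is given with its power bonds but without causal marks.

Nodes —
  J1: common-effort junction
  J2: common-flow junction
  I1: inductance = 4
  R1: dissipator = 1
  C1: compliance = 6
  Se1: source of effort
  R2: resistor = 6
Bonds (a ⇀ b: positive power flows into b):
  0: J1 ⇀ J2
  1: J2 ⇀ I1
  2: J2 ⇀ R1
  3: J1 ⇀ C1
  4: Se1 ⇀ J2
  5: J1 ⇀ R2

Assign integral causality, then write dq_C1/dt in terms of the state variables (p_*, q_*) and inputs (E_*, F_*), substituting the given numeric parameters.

b4 →J2  (Se1: effort source, stroke at far end)
b1 →I1  (I1 outputs flow p/I1)
b0 →J2  (common-f at J2 fixed by 1)
b2 →J2  (J2: bond 1 brought flow, rest push out)
b3 →J1  (C1: C, integral causality)
b5 →R2  (J1 effort already set via bond 3)

dq_C1/dt = -p_I1/4 - q_C1/36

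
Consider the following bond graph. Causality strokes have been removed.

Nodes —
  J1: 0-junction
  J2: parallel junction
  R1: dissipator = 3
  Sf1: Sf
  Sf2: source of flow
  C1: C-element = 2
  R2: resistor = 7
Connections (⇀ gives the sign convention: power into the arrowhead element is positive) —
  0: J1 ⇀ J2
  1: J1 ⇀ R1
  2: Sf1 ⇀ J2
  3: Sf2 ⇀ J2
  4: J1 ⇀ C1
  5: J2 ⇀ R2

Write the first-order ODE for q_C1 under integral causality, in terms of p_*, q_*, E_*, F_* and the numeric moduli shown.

dq_C1/dt = F_Sf1 + F_Sf2 - 5*q_C1/21

β2 →Sf1  (source Sf1 imposes f)
β3 →Sf2  (source Sf2 imposes f)
β4 →J1  (C1 outputs effort q/C1)
β0 →J2  (common-e at J1 fixed by 4)
β1 →R1  (common-e at J1 fixed by 4)
β5 →R2  (0-jn J2 has e-setter on 0)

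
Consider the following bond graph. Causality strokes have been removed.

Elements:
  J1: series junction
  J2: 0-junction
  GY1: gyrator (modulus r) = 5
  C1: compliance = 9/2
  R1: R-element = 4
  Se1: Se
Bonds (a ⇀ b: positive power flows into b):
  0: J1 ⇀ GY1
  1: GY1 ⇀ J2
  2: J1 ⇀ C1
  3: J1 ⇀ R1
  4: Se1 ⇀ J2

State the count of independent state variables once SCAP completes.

1  (C1 all integral)

b4 stroke at J2  (Se1 (Se) sets effort on bond)
b1 stroke at GY1  (common-e at J2 fixed by 4)
b0 stroke at GY1  (GY1: gyrator matches bond 1)
b2 stroke at J1  (J1 flow already set via bond 0)
b3 stroke at J1  (J1: bond 0 brought flow, rest push out)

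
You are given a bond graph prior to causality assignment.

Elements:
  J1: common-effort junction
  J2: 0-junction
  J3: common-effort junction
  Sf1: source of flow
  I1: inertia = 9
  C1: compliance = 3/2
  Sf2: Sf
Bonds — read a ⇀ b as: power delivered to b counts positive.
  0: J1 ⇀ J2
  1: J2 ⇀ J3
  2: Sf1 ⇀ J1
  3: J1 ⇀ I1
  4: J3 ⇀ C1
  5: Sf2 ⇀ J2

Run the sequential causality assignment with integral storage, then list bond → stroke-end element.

bond 2 stroke at Sf1  (Sf1 fixes flow; stroke at Sf1)
bond 5 stroke at Sf2  (Sf2 fixes flow; stroke at Sf2)
bond 3 stroke at I1  (I1 integral (f out))
bond 0 stroke at J1  (only one effort-in slot at J1)
bond 1 stroke at J2  (only one effort-in slot at J2)
bond 4 stroke at J3  (J3 needs exactly one e-in)

bond 0 |J1
bond 1 |J2
bond 2 |Sf1
bond 3 |I1
bond 4 |J3
bond 5 |Sf2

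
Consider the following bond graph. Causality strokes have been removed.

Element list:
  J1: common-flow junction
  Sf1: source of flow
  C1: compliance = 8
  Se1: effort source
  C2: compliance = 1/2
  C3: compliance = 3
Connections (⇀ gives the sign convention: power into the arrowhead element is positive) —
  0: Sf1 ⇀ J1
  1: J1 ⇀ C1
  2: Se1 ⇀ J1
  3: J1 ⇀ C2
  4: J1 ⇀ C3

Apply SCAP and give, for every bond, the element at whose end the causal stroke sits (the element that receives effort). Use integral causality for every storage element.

#0 stroke→Sf1  (Sf1 (Sf) sets flow on bond)
#2 stroke→J1  (Se1 fixes effort; stroke away)
#1 stroke→J1  (J1: bond 0 brought flow, rest push out)
#3 stroke→J1  (common-f at J1 fixed by 0)
#4 stroke→J1  (1-jn J1 has f-setter on 0)

b0 →Sf1
b1 →J1
b2 →J1
b3 →J1
b4 →J1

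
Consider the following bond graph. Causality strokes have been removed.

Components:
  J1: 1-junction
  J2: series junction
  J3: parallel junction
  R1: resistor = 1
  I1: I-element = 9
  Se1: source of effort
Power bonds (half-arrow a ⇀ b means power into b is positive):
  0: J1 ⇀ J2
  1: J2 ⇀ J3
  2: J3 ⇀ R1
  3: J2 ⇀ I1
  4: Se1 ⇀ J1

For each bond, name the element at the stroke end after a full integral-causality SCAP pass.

b0 stroke at J2
b1 stroke at J2
b2 stroke at J3
b3 stroke at I1
b4 stroke at J1

bond 4 |J1  (Se1: effort source, stroke at far end)
bond 0 |J2  (J1: last free bond brings flow in)
bond 3 |I1  (prefer integral on I1)
bond 1 |J2  (1-jn J2 has f-setter on 3)
bond 2 |J3  (J3 needs exactly one e-in)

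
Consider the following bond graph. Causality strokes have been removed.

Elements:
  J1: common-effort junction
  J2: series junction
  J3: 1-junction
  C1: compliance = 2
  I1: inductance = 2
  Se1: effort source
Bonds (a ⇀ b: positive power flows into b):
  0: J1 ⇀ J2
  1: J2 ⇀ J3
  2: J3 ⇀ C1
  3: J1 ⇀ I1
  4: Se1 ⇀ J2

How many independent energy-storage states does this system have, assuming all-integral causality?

2  (C1, I1 all integral)

β4 →J2  (Se1: effort source, stroke at far end)
β2 →J3  (prefer integral on C1)
β1 →J2  (J3 needs exactly one f-in)
β0 →J1  (J2: last free bond brings flow in)
β3 →I1  (J1 effort already set via bond 0)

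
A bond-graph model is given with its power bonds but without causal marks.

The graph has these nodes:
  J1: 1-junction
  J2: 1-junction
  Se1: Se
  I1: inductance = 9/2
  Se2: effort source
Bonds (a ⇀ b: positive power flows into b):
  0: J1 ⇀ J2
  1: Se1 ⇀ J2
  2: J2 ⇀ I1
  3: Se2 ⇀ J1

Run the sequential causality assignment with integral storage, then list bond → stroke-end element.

b1 stroke at J2  (Se1: effort source, stroke at far end)
b3 stroke at J1  (Se2 fixes effort; stroke away)
b0 stroke at J2  (J1 needs exactly one f-in)
b2 stroke at I1  (only one flow-in slot at J2)

b0 stroke at J2
b1 stroke at J2
b2 stroke at I1
b3 stroke at J1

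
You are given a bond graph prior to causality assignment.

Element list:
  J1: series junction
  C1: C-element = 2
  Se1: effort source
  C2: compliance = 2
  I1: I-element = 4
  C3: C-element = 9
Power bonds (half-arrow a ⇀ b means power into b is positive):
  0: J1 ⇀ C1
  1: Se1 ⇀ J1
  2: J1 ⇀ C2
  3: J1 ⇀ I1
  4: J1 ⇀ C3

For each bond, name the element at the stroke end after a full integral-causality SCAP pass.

b0 stroke→J1
b1 stroke→J1
b2 stroke→J1
b3 stroke→I1
b4 stroke→J1

bond 1 stroke→J1  (Se1: effort source, stroke at far end)
bond 0 stroke→J1  (prefer integral on C1)
bond 2 stroke→J1  (prefer integral on C2)
bond 3 stroke→I1  (I1: I, integral causality)
bond 4 stroke→J1  (J1: bond 3 brought flow, rest push out)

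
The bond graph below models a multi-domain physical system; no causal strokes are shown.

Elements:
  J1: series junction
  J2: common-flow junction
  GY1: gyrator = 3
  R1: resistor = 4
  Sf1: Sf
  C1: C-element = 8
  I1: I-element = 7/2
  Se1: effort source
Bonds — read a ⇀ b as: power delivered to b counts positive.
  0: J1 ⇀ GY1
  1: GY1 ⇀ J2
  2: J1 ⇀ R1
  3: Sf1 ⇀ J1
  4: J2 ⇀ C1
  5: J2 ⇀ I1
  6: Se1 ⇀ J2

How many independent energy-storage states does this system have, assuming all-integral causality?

2  (C1, I1 all integral)

bond 3 →Sf1  (Sf1 (Sf) sets flow on bond)
bond 6 →J2  (Se1: effort source, stroke at far end)
bond 0 →J1  (J1 flow already set via bond 3)
bond 2 →J1  (J1 flow already set via bond 3)
bond 1 →J2  (GY GY1: same side as bond 0)
bond 4 →J2  (C1 integral (e out))
bond 5 →I1  (closing 1-jn rule on J2)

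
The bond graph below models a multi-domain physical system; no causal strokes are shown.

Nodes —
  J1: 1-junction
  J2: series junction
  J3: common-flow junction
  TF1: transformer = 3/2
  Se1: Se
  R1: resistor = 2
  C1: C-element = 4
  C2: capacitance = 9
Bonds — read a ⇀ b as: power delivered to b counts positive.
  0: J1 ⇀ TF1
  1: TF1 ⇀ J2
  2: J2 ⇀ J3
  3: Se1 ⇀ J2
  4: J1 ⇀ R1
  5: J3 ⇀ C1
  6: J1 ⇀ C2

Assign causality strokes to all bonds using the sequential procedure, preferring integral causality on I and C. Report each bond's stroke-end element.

β3 stroke→J2  (source Se1 imposes e)
β5 stroke→J3  (C1: C, integral causality)
β2 stroke→J2  (only one flow-in slot at J3)
β1 stroke→TF1  (J2 needs exactly one f-in)
β0 stroke→J1  (TF1 one-in-one-out from 1)
β6 stroke→J1  (C2 outputs effort q/C2)
β4 stroke→R1  (only one flow-in slot at J1)

bond 0 stroke at J1
bond 1 stroke at TF1
bond 2 stroke at J2
bond 3 stroke at J2
bond 4 stroke at R1
bond 5 stroke at J3
bond 6 stroke at J1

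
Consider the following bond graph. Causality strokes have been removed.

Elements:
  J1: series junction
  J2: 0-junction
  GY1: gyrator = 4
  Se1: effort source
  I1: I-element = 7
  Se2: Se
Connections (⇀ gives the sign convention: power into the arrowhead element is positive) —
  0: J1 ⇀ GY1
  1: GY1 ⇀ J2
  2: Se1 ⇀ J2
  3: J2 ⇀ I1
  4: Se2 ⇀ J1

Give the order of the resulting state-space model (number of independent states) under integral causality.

b2 |J2  (Se1 (Se) sets effort on bond)
b4 |J1  (Se2: effort source, stroke at far end)
b0 |GY1  (closing 1-jn rule on J1)
b1 |GY1  (J2 effort already set via bond 2)
b3 |I1  (common-e at J2 fixed by 2)

1  (I1 all integral)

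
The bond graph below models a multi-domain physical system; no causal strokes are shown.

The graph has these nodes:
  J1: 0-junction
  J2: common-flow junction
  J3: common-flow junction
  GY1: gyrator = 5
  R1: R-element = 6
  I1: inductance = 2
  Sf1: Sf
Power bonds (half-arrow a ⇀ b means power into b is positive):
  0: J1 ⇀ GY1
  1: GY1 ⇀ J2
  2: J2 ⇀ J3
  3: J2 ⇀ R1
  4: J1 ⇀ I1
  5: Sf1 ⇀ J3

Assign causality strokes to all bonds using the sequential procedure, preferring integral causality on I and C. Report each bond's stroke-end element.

bond 0 stroke→J1
bond 1 stroke→J2
bond 2 stroke→J3
bond 3 stroke→J2
bond 4 stroke→I1
bond 5 stroke→Sf1

bond 5 stroke at Sf1  (Sf1 fixes flow; stroke at Sf1)
bond 2 stroke at J3  (1-jn J3 has f-setter on 5)
bond 1 stroke at J2  (common-f at J2 fixed by 2)
bond 3 stroke at J2  (J2 flow already set via bond 2)
bond 0 stroke at J1  (GY1 both-in/both-out from 1)
bond 4 stroke at I1  (J1: bond 0 brought effort, rest push out)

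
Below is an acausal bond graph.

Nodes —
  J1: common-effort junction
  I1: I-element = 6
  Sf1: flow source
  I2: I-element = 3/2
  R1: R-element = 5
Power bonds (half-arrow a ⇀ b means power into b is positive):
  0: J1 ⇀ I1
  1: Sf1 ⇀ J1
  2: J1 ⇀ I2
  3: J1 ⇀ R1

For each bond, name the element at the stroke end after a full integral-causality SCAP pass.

β0 stroke at I1
β1 stroke at Sf1
β2 stroke at I2
β3 stroke at J1

bond 1 |Sf1  (source Sf1 imposes f)
bond 0 |I1  (I1 outputs flow p/I1)
bond 2 |I2  (prefer integral on I2)
bond 3 |J1  (only one effort-in slot at J1)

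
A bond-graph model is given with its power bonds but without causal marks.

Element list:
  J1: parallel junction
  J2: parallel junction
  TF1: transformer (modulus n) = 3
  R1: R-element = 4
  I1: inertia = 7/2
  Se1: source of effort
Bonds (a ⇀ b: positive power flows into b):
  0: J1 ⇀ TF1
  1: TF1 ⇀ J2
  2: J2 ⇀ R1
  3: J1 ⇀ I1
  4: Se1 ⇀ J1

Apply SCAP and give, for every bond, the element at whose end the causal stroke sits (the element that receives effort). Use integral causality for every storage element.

bond 4 stroke→J1  (Se1 fixes effort; stroke away)
bond 0 stroke→TF1  (J1 effort already set via bond 4)
bond 3 stroke→I1  (J1: bond 4 brought effort, rest push out)
bond 1 stroke→J2  (through TF1, causality passes straight; one stroke at TF1)
bond 2 stroke→R1  (common-e at J2 fixed by 1)

bond 0 →TF1
bond 1 →J2
bond 2 →R1
bond 3 →I1
bond 4 →J1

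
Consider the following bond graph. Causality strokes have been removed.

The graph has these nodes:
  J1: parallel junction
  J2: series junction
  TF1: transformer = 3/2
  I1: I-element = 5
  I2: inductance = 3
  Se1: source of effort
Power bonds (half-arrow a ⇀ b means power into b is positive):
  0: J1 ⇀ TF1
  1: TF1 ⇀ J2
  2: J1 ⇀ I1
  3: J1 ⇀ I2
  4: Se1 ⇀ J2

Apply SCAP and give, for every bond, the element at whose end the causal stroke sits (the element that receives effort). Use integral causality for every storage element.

β0 →J1
β1 →TF1
β2 →I1
β3 →I2
β4 →J2

β4 |J2  (source Se1 imposes e)
β1 |TF1  (J2: last free bond brings flow in)
β0 |J1  (through TF1, causality passes straight; one stroke at TF1)
β2 |I1  (J1 effort already set via bond 0)
β3 |I2  (0-jn J1 has e-setter on 0)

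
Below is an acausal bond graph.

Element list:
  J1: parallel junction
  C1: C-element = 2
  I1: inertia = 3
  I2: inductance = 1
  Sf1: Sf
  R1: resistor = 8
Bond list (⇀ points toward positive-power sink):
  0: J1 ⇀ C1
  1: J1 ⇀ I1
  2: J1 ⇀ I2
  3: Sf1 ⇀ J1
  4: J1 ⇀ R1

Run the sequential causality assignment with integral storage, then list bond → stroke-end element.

b0 stroke→J1
b1 stroke→I1
b2 stroke→I2
b3 stroke→Sf1
b4 stroke→R1

β3 stroke→Sf1  (Sf1 (Sf) sets flow on bond)
β0 stroke→J1  (C1: C, integral causality)
β1 stroke→I1  (J1: bond 0 brought effort, rest push out)
β2 stroke→I2  (J1 effort already set via bond 0)
β4 stroke→R1  (0-jn J1 has e-setter on 0)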